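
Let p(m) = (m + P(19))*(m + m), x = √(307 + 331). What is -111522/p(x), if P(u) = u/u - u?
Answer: -55761/314 - 501849*√638/100166 ≈ -304.13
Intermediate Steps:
x = √638 ≈ 25.259
P(u) = 1 - u
p(m) = 2*m*(-18 + m) (p(m) = (m + (1 - 1*19))*(m + m) = (m + (1 - 19))*(2*m) = (m - 18)*(2*m) = (-18 + m)*(2*m) = 2*m*(-18 + m))
-111522/p(x) = -111522*√638/(1276*(-18 + √638)) = -55761*√638/(638*(-18 + √638))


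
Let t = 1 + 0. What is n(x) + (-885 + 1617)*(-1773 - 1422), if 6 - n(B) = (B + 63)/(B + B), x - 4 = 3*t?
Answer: -2338739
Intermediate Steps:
t = 1
x = 7 (x = 4 + 3*1 = 4 + 3 = 7)
n(B) = 6 - (63 + B)/(2*B) (n(B) = 6 - (B + 63)/(B + B) = 6 - (63 + B)/(2*B))
n(x) + (-885 + 1617)*(-1773 - 1422) = (½)*(-63 + 11*7)/7 + (-885 + 1617)*(-1773 - 1422) = (½)*(⅐)*(-63 + 77) + 732*(-3195) = (½)*(⅐)*14 - 2338740 = 1 - 2338740 = -2338739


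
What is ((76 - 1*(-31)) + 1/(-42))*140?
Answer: 44930/3 ≈ 14977.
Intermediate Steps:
((76 - 1*(-31)) + 1/(-42))*140 = ((76 + 31) - 1/42)*140 = (107 - 1/42)*140 = (4493/42)*140 = 44930/3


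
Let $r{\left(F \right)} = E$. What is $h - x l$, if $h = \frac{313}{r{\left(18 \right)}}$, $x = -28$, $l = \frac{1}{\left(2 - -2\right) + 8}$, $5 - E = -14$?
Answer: $\frac{1072}{57} \approx 18.807$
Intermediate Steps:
$E = 19$ ($E = 5 - -14 = 5 + 14 = 19$)
$l = \frac{1}{12}$ ($l = \frac{1}{\left(2 + 2\right) + 8} = \frac{1}{4 + 8} = \frac{1}{12} \approx 0.083333$)
$r{\left(F \right)} = 19$
$h = \frac{313}{19} \approx 16.474$
$h - x l = \frac{313}{19} - \left(-28\right) \frac{1}{12} = \frac{313}{19} - - \frac{7}{3} = \frac{313}{19} + \frac{7}{3} = \frac{1072}{57}$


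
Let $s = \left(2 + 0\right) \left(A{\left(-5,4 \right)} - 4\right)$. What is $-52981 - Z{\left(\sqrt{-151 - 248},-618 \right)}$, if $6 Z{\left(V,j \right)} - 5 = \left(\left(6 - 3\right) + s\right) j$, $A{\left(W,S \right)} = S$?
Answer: $- \frac{316037}{6} \approx -52673.0$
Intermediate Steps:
$s = 0$ ($s = \left(2 + 0\right) \left(4 - 4\right) = 2 \cdot 0 = 0$)
$Z{\left(V,j \right)} = \frac{5}{6} + \frac{j}{2}$ ($Z{\left(V,j \right)} = \frac{5}{6} + \frac{\left(\left(6 - 3\right) + 0\right) j}{6} = \frac{5}{6} + \frac{\left(3 + 0\right) j}{6} = \frac{5}{6} + \frac{3 j}{6} = \frac{5}{6} + \frac{j}{2}$)
$-52981 - Z{\left(\sqrt{-151 - 248},-618 \right)} = -52981 - \left(\frac{5}{6} + \frac{1}{2} \left(-618\right)\right) = -52981 - \left(\frac{5}{6} - 309\right) = -52981 - - \frac{1849}{6} = -52981 + \frac{1849}{6} = - \frac{316037}{6}$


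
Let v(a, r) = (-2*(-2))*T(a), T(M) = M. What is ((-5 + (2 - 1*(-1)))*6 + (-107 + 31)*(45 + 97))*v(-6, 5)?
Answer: 259296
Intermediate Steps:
v(a, r) = 4*a (v(a, r) = (-2*(-2))*a = 4*a)
((-5 + (2 - 1*(-1)))*6 + (-107 + 31)*(45 + 97))*v(-6, 5) = ((-5 + (2 - 1*(-1)))*6 + (-107 + 31)*(45 + 97))*(4*(-6)) = ((-5 + (2 + 1))*6 - 76*142)*(-24) = ((-5 + 3)*6 - 10792)*(-24) = (-2*6 - 10792)*(-24) = (-12 - 10792)*(-24) = -10804*(-24) = 259296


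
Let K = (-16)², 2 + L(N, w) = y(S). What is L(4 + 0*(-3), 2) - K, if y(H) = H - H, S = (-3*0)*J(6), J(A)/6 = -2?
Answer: -258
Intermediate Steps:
J(A) = -12 (J(A) = 6*(-2) = -12)
S = 0 (S = -3*0*(-12) = 0*(-12) = 0)
y(H) = 0
L(N, w) = -2 (L(N, w) = -2 + 0 = -2)
K = 256
L(4 + 0*(-3), 2) - K = -2 - 1*256 = -2 - 256 = -258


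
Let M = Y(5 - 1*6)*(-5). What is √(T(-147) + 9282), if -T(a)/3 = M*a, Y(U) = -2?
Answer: 2*√3423 ≈ 117.01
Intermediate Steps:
M = 10 (M = -2*(-5) = 10)
T(a) = -30*a
√(T(-147) + 9282) = √(-30*(-147) + 9282) = √(4410 + 9282) = √13692 = 2*√3423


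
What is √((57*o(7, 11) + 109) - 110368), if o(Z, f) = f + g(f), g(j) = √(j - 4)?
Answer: √(-109632 + 57*√7) ≈ 330.88*I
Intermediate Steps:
g(j) = √(-4 + j)
o(Z, f) = f + √(-4 + f)
√((57*o(7, 11) + 109) - 110368) = √((57*(11 + √(-4 + 11)) + 109) - 110368) = √((57*(11 + √7) + 109) - 110368) = √(((627 + 57*√7) + 109) - 110368) = √((736 + 57*√7) - 110368) = √(-109632 + 57*√7)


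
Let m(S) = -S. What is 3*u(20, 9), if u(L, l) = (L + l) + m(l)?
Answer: 60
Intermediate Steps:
u(L, l) = L (u(L, l) = (L + l) - l = L)
3*u(20, 9) = 3*20 = 60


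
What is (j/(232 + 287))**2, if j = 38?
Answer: 1444/269361 ≈ 0.0053608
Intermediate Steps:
(j/(232 + 287))**2 = (38/(232 + 287))**2 = (38/519)**2 = 1444/269361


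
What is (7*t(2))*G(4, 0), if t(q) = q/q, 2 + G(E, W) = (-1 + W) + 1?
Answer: -14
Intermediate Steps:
G(E, W) = -2 + W (G(E, W) = -2 + ((-1 + W) + 1) = -2 + W)
t(q) = 1
(7*t(2))*G(4, 0) = (7*1)*(-2 + 0) = 7*(-2) = -14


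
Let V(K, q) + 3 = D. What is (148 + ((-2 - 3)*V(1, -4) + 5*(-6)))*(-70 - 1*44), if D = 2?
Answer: -14022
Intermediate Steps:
V(K, q) = -1 (V(K, q) = -3 + 2 = -1)
(148 + ((-2 - 3)*V(1, -4) + 5*(-6)))*(-70 - 1*44) = (148 + ((-2 - 3)*(-1) + 5*(-6)))*(-70 - 1*44) = (148 + (-5*(-1) - 30))*(-70 - 44) = (148 + (5 - 30))*(-114) = (148 - 25)*(-114) = 123*(-114) = -14022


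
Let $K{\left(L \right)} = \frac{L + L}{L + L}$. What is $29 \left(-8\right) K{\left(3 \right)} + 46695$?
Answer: $46463$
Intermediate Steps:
$K{\left(L \right)} = 1$ ($K{\left(L \right)} = \frac{2 L}{2 L} = 2 L \frac{1}{2 L} = 1$)
$29 \left(-8\right) K{\left(3 \right)} + 46695 = 29 \left(-8\right) 1 + 46695 = \left(-232\right) 1 + 46695 = -232 + 46695 = 46463$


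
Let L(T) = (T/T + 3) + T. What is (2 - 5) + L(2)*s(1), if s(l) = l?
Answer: 3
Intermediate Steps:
L(T) = 4 + T (L(T) = (1 + 3) + T = 4 + T)
(2 - 5) + L(2)*s(1) = (2 - 5) + (4 + 2)*1 = -3 + 6*1 = -3 + 6 = 3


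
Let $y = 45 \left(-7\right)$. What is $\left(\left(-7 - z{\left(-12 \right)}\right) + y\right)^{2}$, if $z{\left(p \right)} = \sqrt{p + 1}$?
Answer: $\left(322 + i \sqrt{11}\right)^{2} \approx 1.0367 \cdot 10^{5} + 2135.9 i$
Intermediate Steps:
$z{\left(p \right)} = \sqrt{1 + p}$
$y = -315$
$\left(\left(-7 - z{\left(-12 \right)}\right) + y\right)^{2} = \left(\left(-7 - \sqrt{1 - 12}\right) - 315\right)^{2} = \left(\left(-7 - \sqrt{-11}\right) - 315\right)^{2} = \left(\left(-7 - i \sqrt{11}\right) - 315\right)^{2} = \left(-322 - i \sqrt{11}\right)^{2}$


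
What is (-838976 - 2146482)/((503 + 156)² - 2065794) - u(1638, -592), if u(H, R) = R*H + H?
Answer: 1579402197212/1631513 ≈ 9.6806e+5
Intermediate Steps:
u(H, R) = H + H*R (u(H, R) = H*R + H = H + H*R)
(-838976 - 2146482)/((503 + 156)² - 2065794) - u(1638, -592) = (-838976 - 2146482)/((503 + 156)² - 2065794) - 1638*(1 - 592) = -2985458/(659² - 2065794) - 1638*(-591) = -2985458/(434281 - 2065794) - 1*(-968058) = -2985458/(-1631513) + 968058 = -2985458*(-1/1631513) + 968058 = 2985458/1631513 + 968058 = 1579402197212/1631513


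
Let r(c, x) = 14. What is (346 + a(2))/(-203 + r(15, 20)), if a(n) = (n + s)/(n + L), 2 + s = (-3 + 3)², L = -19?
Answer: -346/189 ≈ -1.8307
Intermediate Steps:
s = -2 (s = -2 + (-3 + 3)² = -2 + 0² = -2 + 0 = -2)
a(n) = (-2 + n)/(-19 + n) (a(n) = (n - 2)/(n - 19) = (-2 + n)/(-19 + n))
(346 + a(2))/(-203 + r(15, 20)) = (346 + (-2 + 2)/(-19 + 2))/(-203 + 14) = (346 + 0/(-17))/(-189) = (346 - 1/17*0)*(-1/189) = (346 + 0)*(-1/189) = 346*(-1/189) = -346/189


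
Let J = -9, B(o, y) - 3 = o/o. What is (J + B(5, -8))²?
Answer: 25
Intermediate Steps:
B(o, y) = 4 (B(o, y) = 3 + o/o = 3 + 1 = 4)
(J + B(5, -8))² = (-9 + 4)² = (-5)² = 25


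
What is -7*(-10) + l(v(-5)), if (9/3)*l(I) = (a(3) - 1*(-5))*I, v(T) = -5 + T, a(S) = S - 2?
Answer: 50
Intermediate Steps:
a(S) = -2 + S
l(I) = 2*I (l(I) = (((-2 + 3) - 1*(-5))*I)/3 = ((1 + 5)*I)/3 = (6*I)/3 = 2*I)
-7*(-10) + l(v(-5)) = -7*(-10) + 2*(-5 - 5) = 70 + 2*(-10) = 70 - 20 = 50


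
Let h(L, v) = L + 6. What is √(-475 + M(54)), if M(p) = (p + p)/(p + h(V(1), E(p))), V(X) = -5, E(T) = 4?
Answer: I*√1430935/55 ≈ 21.749*I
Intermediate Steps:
h(L, v) = 6 + L
M(p) = 2*p/(1 + p) (M(p) = (p + p)/(p + (6 - 5)) = (2*p)/(p + 1) = (2*p)/(1 + p) = 2*p/(1 + p))
√(-475 + M(54)) = √(-475 + 2*54/(1 + 54)) = √(-475 + 2*54/55) = √(-475 + 2*54*(1/55)) = √(-475 + 108/55) = √(-26017/55) = I*√1430935/55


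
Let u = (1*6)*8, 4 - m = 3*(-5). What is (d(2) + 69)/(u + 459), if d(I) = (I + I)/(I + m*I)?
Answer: 691/5070 ≈ 0.13629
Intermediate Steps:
m = 19 (m = 4 - 3*(-5) = 4 - 1*(-15) = 4 + 15 = 19)
u = 48 (u = 6*8 = 48)
d(I) = 1/10 (d(I) = (I + I)/(I + 19*I) = (2*I)/((20*I)) = (2*I)*(1/(20*I)) = 1/10)
(d(2) + 69)/(u + 459) = (1/10 + 69)/(48 + 459) = (691/10)/507 = (691/10)*(1/507) = 691/5070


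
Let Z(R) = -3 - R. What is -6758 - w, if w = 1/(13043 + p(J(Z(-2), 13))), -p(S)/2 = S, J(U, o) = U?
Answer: -88158111/13045 ≈ -6758.0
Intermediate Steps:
p(S) = -2*S
w = 1/13045 (w = 1/(13043 - 2*(-3 - 1*(-2))) = 1/(13043 - 2*(-3 + 2)) = 1/(13043 - 2*(-1)) = 1/(13043 + 2) = 1/13045 ≈ 7.6658e-5)
-6758 - w = -6758 - 1*1/13045 = -6758 - 1/13045 = -88158111/13045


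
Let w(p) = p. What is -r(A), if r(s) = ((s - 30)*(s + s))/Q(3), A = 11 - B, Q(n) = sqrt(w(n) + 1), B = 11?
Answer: 0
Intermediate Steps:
Q(n) = sqrt(1 + n) (Q(n) = sqrt(n + 1) = sqrt(1 + n))
A = 0 (A = 11 - 1*11 = 11 - 11 = 0)
r(s) = s*(-30 + s) (r(s) = ((s - 30)*(s + s))/(sqrt(1 + 3)) = ((-30 + s)*(2*s))/(sqrt(4)) = (2*s*(-30 + s))/2 = (2*s*(-30 + s))*(1/2) = s*(-30 + s))
-r(A) = -0*(-30 + 0) = -0*(-30) = -1*0 = 0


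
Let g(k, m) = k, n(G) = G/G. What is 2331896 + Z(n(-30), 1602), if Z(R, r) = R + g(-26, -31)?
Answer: 2331871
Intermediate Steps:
n(G) = 1
Z(R, r) = -26 + R (Z(R, r) = R - 26 = -26 + R)
2331896 + Z(n(-30), 1602) = 2331896 + (-26 + 1) = 2331896 - 25 = 2331871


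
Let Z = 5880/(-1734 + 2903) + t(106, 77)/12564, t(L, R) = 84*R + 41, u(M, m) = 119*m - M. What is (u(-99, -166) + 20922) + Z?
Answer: 2670044959/2098188 ≈ 1272.5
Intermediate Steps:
u(M, m) = -M + 119*m
t(L, R) = 41 + 84*R
Z = 11640763/2098188 (Z = 5880/(-1734 + 2903) + (41 + 84*77)/12564 = 5880/1169 + (41 + 6468)*(1/12564) = 5880*(1/1169) + 6509*(1/12564) = 840/167 + 6509/12564 = 11640763/2098188 ≈ 5.5480)
(u(-99, -166) + 20922) + Z = ((-1*(-99) + 119*(-166)) + 20922) + 11640763/2098188 = ((99 - 19754) + 20922) + 11640763/2098188 = (-19655 + 20922) + 11640763/2098188 = 1267 + 11640763/2098188 = 2670044959/2098188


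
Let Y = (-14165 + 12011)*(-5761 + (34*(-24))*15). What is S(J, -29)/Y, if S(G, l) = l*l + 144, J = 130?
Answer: 985/38774154 ≈ 2.5404e-5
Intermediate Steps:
S(G, l) = 144 + l² (S(G, l) = l² + 144 = 144 + l²)
Y = 38774154 (Y = -2154*(-5761 - 816*15) = -2154*(-5761 - 12240) = -2154*(-18001) = 38774154)
S(J, -29)/Y = (144 + (-29)²)/38774154 = (144 + 841)*(1/38774154) = 985*(1/38774154) = 985/38774154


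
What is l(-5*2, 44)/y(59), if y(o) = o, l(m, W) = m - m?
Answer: 0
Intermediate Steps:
l(m, W) = 0
l(-5*2, 44)/y(59) = 0/59 = 0*(1/59) = 0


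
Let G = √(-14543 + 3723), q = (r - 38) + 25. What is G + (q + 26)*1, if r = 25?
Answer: 38 + 2*I*√2705 ≈ 38.0 + 104.02*I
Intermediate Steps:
q = 12 (q = (25 - 38) + 25 = -13 + 25 = 12)
G = 2*I*√2705 (G = √(-10820) = 2*I*√2705 ≈ 104.02*I)
G + (q + 26)*1 = 2*I*√2705 + (12 + 26)*1 = 2*I*√2705 + 38*1 = 2*I*√2705 + 38 = 38 + 2*I*√2705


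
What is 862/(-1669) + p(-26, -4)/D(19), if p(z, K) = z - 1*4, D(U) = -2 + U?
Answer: -64724/28373 ≈ -2.2812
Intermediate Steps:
p(z, K) = -4 + z (p(z, K) = z - 4 = -4 + z)
862/(-1669) + p(-26, -4)/D(19) = 862/(-1669) + (-4 - 26)/(-2 + 19) = 862*(-1/1669) - 30/17 = -862/1669 - 30*1/17 = -862/1669 - 30/17 = -64724/28373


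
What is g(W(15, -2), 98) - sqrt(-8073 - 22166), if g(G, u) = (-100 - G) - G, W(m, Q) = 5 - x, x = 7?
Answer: -96 - I*sqrt(30239) ≈ -96.0 - 173.89*I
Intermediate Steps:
W(m, Q) = -2 (W(m, Q) = 5 - 1*7 = 5 - 7 = -2)
g(G, u) = -100 - 2*G
g(W(15, -2), 98) - sqrt(-8073 - 22166) = (-100 - 2*(-2)) - sqrt(-8073 - 22166) = (-100 + 4) - sqrt(-30239) = -96 - I*sqrt(30239)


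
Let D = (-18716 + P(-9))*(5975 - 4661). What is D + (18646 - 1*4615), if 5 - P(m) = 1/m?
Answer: -24572077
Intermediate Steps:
P(m) = 5 - 1/m
D = -24586108 (D = (-18716 + (5 - 1/(-9)))*(5975 - 4661) = (-18716 + (5 - 1*(-1/9)))*1314 = (-18716 + (5 + 1/9))*1314 = (-18716 + 46/9)*1314 = -168398/9*1314 = -24586108)
D + (18646 - 1*4615) = -24586108 + (18646 - 1*4615) = -24586108 + (18646 - 4615) = -24586108 + 14031 = -24572077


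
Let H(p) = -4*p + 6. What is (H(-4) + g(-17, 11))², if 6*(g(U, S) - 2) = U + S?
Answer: 529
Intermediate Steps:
g(U, S) = 2 + S/6 + U/6 (g(U, S) = 2 + (U + S)/6 = 2 + (S + U)/6 = 2 + (S/6 + U/6) = 2 + S/6 + U/6)
H(p) = 6 - 4*p
(H(-4) + g(-17, 11))² = ((6 - 4*(-4)) + (2 + (⅙)*11 + (⅙)*(-17)))² = ((6 + 16) + (2 + 11/6 - 17/6))² = (22 + 1)² = 23² = 529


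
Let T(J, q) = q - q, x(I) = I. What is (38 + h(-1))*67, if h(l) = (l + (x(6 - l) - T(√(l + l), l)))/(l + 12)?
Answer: 28408/11 ≈ 2582.5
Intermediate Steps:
T(J, q) = 0
h(l) = 6/(12 + l) (h(l) = (l + ((6 - l) - 1*0))/(l + 12) = (l + ((6 - l) + 0))/(12 + l) = (l + (6 - l))/(12 + l) = 6/(12 + l))
(38 + h(-1))*67 = (38 + 6/(12 - 1))*67 = (38 + 6/11)*67 = (424/11)*67 = 28408/11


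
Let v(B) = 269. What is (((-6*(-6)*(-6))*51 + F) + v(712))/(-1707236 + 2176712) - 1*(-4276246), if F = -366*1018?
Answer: 2007594483761/469476 ≈ 4.2762e+6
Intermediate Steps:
F = -372588
(((-6*(-6)*(-6))*51 + F) + v(712))/(-1707236 + 2176712) - 1*(-4276246) = (((-6*(-6)*(-6))*51 - 372588) + 269)/(-1707236 + 2176712) - 1*(-4276246) = (((36*(-6))*51 - 372588) + 269)/469476 + 4276246 = ((-216*51 - 372588) + 269)*(1/469476) + 4276246 = ((-11016 - 372588) + 269)*(1/469476) + 4276246 = (-383604 + 269)*(1/469476) + 4276246 = -383335*1/469476 + 4276246 = -383335/469476 + 4276246 = 2007594483761/469476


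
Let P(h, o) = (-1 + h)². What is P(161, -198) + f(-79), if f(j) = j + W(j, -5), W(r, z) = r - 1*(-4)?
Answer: 25446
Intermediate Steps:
W(r, z) = 4 + r (W(r, z) = r + 4 = 4 + r)
f(j) = 4 + 2*j (f(j) = j + (4 + j) = 4 + 2*j)
P(161, -198) + f(-79) = (-1 + 161)² + (4 + 2*(-79)) = 160² + (4 - 158) = 25600 - 154 = 25446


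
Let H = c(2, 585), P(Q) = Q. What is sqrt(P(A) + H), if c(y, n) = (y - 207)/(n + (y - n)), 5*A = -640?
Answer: I*sqrt(922)/2 ≈ 15.182*I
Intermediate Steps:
A = -128 (A = (1/5)*(-640) = -128)
c(y, n) = (-207 + y)/y
H = -205/2 (H = (-207 + 2)/2 = (1/2)*(-205) = -205/2 ≈ -102.50)
sqrt(P(A) + H) = sqrt(-128 - 205/2) = sqrt(-461/2) = I*sqrt(922)/2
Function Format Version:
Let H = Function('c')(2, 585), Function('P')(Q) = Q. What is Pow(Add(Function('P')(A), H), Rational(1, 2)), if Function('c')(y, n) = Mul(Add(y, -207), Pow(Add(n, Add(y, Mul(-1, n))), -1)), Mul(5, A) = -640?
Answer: Mul(Rational(1, 2), I, Pow(922, Rational(1, 2))) ≈ Mul(15.182, I)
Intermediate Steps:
A = -128 (A = Mul(Rational(1, 5), -640) = -128)
Function('c')(y, n) = Mul(Pow(y, -1), Add(-207, y)) (Function('c')(y, n) = Mul(Add(-207, y), Pow(y, -1)) = Mul(Pow(y, -1), Add(-207, y)))
H = Rational(-205, 2) (H = Mul(Pow(2, -1), Add(-207, 2)) = Mul(Rational(1, 2), -205) = Rational(-205, 2) ≈ -102.50)
Pow(Add(Function('P')(A), H), Rational(1, 2)) = Pow(Add(-128, Rational(-205, 2)), Rational(1, 2)) = Pow(Rational(-461, 2), Rational(1, 2)) = Mul(Rational(1, 2), I, Pow(922, Rational(1, 2)))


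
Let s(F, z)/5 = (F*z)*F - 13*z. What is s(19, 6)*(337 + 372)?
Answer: 7401960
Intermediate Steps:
s(F, z) = -65*z + 5*z*F² (s(F, z) = 5*((F*z)*F - 13*z) = 5*(z*F² - 13*z) = 5*(-13*z + z*F²) = -65*z + 5*z*F²)
s(19, 6)*(337 + 372) = (5*6*(-13 + 19²))*(337 + 372) = (5*6*(-13 + 361))*709 = (5*6*348)*709 = 10440*709 = 7401960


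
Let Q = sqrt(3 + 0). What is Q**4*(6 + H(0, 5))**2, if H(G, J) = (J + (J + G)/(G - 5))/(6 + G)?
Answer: 400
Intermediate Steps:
H(G, J) = (J + (G + J)/(-5 + G))/(6 + G)
Q = sqrt(3) ≈ 1.7320
Q**4*(6 + H(0, 5))**2 = (sqrt(3))**4*(6 + (0 - 4*5 + 0*5)/(-30 + 0 + 0**2))**2 = 9*(6 + (0 - 20 + 0)/(-30 + 0 + 0))**2 = 9*(6 - 20/(-30))**2 = 9*(6 - 1/30*(-20))**2 = 9*(6 + 2/3)**2 = 9*(20/3)**2 = 9*(400/9) = 400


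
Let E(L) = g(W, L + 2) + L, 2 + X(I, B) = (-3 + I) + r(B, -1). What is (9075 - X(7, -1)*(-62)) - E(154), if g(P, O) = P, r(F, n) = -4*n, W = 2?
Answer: 9291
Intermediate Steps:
X(I, B) = -1 + I (X(I, B) = -2 + ((-3 + I) - 4*(-1)) = -2 + ((-3 + I) + 4) = -2 + (1 + I) = -1 + I)
E(L) = 2 + L
(9075 - X(7, -1)*(-62)) - E(154) = (9075 - (-1 + 7)*(-62)) - (2 + 154) = (9075 - 6*(-62)) - 1*156 = (9075 - 1*(-372)) - 156 = (9075 + 372) - 156 = 9447 - 156 = 9291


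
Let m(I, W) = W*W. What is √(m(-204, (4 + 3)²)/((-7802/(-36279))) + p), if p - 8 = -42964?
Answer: I*√1935183371066/7802 ≈ 178.3*I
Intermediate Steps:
m(I, W) = W²
p = -42956 (p = 8 - 42964 = -42956)
√(m(-204, (4 + 3)²)/((-7802/(-36279))) + p) = √(((4 + 3)²)²/((-7802/(-36279))) - 42956) = √((7²)²/((-7802*(-1/36279))) - 42956) = √(49²/(7802/36279) - 42956) = √(2401*(36279/7802) - 42956) = √(87105879/7802 - 42956) = √(-248036833/7802) = I*√1935183371066/7802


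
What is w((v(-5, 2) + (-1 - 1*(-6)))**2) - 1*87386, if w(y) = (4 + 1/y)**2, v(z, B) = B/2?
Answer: -113231231/1296 ≈ -87370.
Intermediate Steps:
v(z, B) = B/2 (v(z, B) = B*(1/2) = B/2)
w((v(-5, 2) + (-1 - 1*(-6)))**2) - 1*87386 = (1 + 4*((1/2)*2 + (-1 - 1*(-6)))**2)**2/(((1/2)*2 + (-1 - 1*(-6)))**2)**2 - 1*87386 = (1 + 4*(1 + (-1 + 6))**2)**2/((1 + (-1 + 6))**2)**2 - 87386 = (1 + 4*(1 + 5)**2)**2/((1 + 5)**2)**2 - 87386 = (1 + 4*6**2)**2/(6**2)**2 - 87386 = (1 + 4*36)**2/36**2 - 87386 = (1 + 144)**2/1296 - 87386 = (1/1296)*145**2 - 87386 = (1/1296)*21025 - 87386 = 21025/1296 - 87386 = -113231231/1296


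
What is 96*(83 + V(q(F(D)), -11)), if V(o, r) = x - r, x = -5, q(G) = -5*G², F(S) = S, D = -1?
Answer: 8544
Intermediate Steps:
V(o, r) = -5 - r
96*(83 + V(q(F(D)), -11)) = 96*(83 + (-5 - 1*(-11))) = 96*(83 + (-5 + 11)) = 96*(83 + 6) = 96*89 = 8544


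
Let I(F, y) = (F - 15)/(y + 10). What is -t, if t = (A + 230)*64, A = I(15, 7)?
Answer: -14720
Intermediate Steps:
I(F, y) = (-15 + F)/(10 + y)
A = 0 (A = (-15 + 15)/(10 + 7) = 0/17 = (1/17)*0 = 0)
t = 14720 (t = (0 + 230)*64 = 230*64 = 14720)
-t = -1*14720 = -14720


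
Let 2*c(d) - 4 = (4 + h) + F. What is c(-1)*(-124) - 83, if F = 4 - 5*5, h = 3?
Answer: 537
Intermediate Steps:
F = -21 (F = 4 - 25 = -21)
c(d) = -5 (c(d) = 2 + ((4 + 3) - 21)/2 = 2 + (7 - 21)/2 = 2 + (1/2)*(-14) = 2 - 7 = -5)
c(-1)*(-124) - 83 = -5*(-124) - 83 = 620 - 83 = 537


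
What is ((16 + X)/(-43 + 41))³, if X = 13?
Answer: -24389/8 ≈ -3048.6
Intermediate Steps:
((16 + X)/(-43 + 41))³ = ((16 + 13)/(-43 + 41))³ = (29/(-2))³ = (29*(-½))³ = (-29/2)³ = -24389/8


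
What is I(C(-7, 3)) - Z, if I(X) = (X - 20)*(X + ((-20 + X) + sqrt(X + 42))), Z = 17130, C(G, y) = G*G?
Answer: -14868 + 29*sqrt(91) ≈ -14591.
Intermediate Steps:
C(G, y) = G**2
I(X) = (-20 + X)*(-20 + sqrt(42 + X) + 2*X) (I(X) = (-20 + X)*(X + ((-20 + X) + sqrt(42 + X))) = (-20 + X)*(X + (-20 + X + sqrt(42 + X))) = (-20 + X)*(-20 + sqrt(42 + X) + 2*X))
I(C(-7, 3)) - Z = (400 - 60*(-7)**2 - 20*sqrt(42 + (-7)**2) + 2*((-7)**2)**2 + (-7)**2*sqrt(42 + (-7)**2)) - 1*17130 = (400 - 60*49 - 20*sqrt(42 + 49) + 2*49**2 + 49*sqrt(42 + 49)) - 17130 = (400 - 2940 - 20*sqrt(91) + 2*2401 + 49*sqrt(91)) - 17130 = (400 - 2940 - 20*sqrt(91) + 4802 + 49*sqrt(91)) - 17130 = (2262 + 29*sqrt(91)) - 17130 = -14868 + 29*sqrt(91)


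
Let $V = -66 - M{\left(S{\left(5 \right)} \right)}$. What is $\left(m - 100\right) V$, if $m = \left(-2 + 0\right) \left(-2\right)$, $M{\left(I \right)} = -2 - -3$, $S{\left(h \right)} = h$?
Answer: $6432$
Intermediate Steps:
$M{\left(I \right)} = 1$ ($M{\left(I \right)} = -2 + 3 = 1$)
$m = 4$ ($m = \left(-2\right) \left(-2\right) = 4$)
$V = -67$ ($V = -66 - 1 = -67$)
$\left(m - 100\right) V = \left(4 - 100\right) \left(-67\right) = \left(-96\right) \left(-67\right) = 6432$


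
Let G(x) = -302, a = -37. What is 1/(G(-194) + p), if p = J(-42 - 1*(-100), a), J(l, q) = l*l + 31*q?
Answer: 1/1915 ≈ 0.00052219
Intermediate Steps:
J(l, q) = l² + 31*q
p = 2217 (p = (-42 - 1*(-100))² + 31*(-37) = (-42 + 100)² - 1147 = 58² - 1147 = 3364 - 1147 = 2217)
1/(G(-194) + p) = 1/(-302 + 2217) = 1/1915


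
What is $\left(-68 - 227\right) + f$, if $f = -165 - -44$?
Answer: $-416$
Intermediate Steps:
$f = -121$ ($f = -165 + 44 = -121$)
$\left(-68 - 227\right) + f = \left(-68 - 227\right) - 121 = -295 - 121 = -416$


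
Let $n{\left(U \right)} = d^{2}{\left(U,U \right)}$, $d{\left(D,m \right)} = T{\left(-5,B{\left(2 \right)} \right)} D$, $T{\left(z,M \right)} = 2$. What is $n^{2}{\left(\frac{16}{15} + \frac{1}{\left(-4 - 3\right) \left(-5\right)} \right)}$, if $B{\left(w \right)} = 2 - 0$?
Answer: $\frac{4477456}{194481} \approx 23.023$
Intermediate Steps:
$B{\left(w \right)} = 2$ ($B{\left(w \right)} = 2 + 0 = 2$)
$d{\left(D,m \right)} = 2 D$
$n{\left(U \right)} = 4 U^{2}$ ($n{\left(U \right)} = \left(2 U\right)^{2} = 4 U^{2}$)
$n^{2}{\left(\frac{16}{15} + \frac{1}{\left(-4 - 3\right) \left(-5\right)} \right)} = \left(4 \left(\frac{16}{15} + \frac{1}{\left(-4 - 3\right) \left(-5\right)}\right)^{2}\right)^{2} = \left(4 \left(16 \cdot \frac{1}{15} + \frac{1}{-7} \left(- \frac{1}{5}\right)\right)^{2}\right)^{2} = \left(4 \left(\frac{16}{15} - - \frac{1}{35}\right)^{2}\right)^{2} = \left(4 \left(\frac{16}{15} + \frac{1}{35}\right)^{2}\right)^{2} = \left(4 \left(\frac{23}{21}\right)^{2}\right)^{2} = \left(4 \cdot \frac{529}{441}\right)^{2} = \left(\frac{2116}{441}\right)^{2} = \frac{4477456}{194481}$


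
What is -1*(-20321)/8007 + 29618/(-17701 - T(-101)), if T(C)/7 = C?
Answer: 54091874/68035479 ≈ 0.79505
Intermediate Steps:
T(C) = 7*C
-1*(-20321)/8007 + 29618/(-17701 - T(-101)) = -1*(-20321)/8007 + 29618/(-17701 - 7*(-101)) = 20321*(1/8007) + 29618/(-17701 - 1*(-707)) = 20321/8007 + 29618/(-17701 + 707) = 20321/8007 + 29618/(-16994) = 20321/8007 + 29618*(-1/16994) = 20321/8007 - 14809/8497 = 54091874/68035479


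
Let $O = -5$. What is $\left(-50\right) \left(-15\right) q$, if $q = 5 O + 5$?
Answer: $-15000$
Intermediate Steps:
$q = -20$ ($q = 5 \left(-5\right) + 5 = -25 + 5 = -20$)
$\left(-50\right) \left(-15\right) q = \left(-50\right) \left(-15\right) \left(-20\right) = 750 \left(-20\right) = -15000$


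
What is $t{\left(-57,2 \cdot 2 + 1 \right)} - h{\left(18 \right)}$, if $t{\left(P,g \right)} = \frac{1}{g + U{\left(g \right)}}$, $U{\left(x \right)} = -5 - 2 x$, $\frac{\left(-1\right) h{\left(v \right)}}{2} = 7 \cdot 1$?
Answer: $\frac{139}{10} \approx 13.9$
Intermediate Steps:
$h{\left(v \right)} = -14$ ($h{\left(v \right)} = - 2 \cdot 7 \cdot 1 = \left(-2\right) 7 = -14$)
$t{\left(P,g \right)} = \frac{1}{-5 - g}$ ($t{\left(P,g \right)} = \frac{1}{g - \left(5 + 2 g\right)} = \frac{1}{-5 - g}$)
$t{\left(-57,2 \cdot 2 + 1 \right)} - h{\left(18 \right)} = \frac{1}{-5 - \left(2 \cdot 2 + 1\right)} - -14 = \frac{1}{-5 - \left(4 + 1\right)} + 14 = \frac{1}{-5 - 5} + 14 = \frac{1}{-10} + 14 = - \frac{1}{10} + 14 = \frac{139}{10}$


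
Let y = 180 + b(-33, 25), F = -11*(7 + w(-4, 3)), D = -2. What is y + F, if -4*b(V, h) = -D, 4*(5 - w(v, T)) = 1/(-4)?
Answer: 749/16 ≈ 46.813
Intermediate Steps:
w(v, T) = 81/16 (w(v, T) = 5 - 1/(4*(-4)) = 5 - (-1)/(4*4) = 5 - ¼*(-¼) = 5 + 1/16 = 81/16)
F = -2123/16 (F = -11*(7 + 81/16) = -11*193/16 = -2123/16 ≈ -132.69)
b(V, h) = -½ (b(V, h) = -(-1)*(-2)/4 = -¼*2 = -½)
y = 359/2 (y = 180 - ½ = 359/2 ≈ 179.50)
y + F = 359/2 - 2123/16 = 749/16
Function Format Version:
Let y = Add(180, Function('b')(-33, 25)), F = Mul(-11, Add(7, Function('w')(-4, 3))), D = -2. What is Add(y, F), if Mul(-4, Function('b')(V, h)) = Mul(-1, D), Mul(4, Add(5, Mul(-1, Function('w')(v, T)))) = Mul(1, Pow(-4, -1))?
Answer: Rational(749, 16) ≈ 46.813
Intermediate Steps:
Function('w')(v, T) = Rational(81, 16) (Function('w')(v, T) = Add(5, Mul(Rational(-1, 4), Mul(1, Pow(-4, -1)))) = Add(5, Mul(Rational(-1, 4), Mul(1, Rational(-1, 4)))) = Add(5, Mul(Rational(-1, 4), Rational(-1, 4))) = Add(5, Rational(1, 16)) = Rational(81, 16))
F = Rational(-2123, 16) (F = Mul(-11, Add(7, Rational(81, 16))) = Mul(-11, Rational(193, 16)) = Rational(-2123, 16) ≈ -132.69)
Function('b')(V, h) = Rational(-1, 2) (Function('b')(V, h) = Mul(Rational(-1, 4), Mul(-1, -2)) = Mul(Rational(-1, 4), 2) = Rational(-1, 2))
y = Rational(359, 2) (y = Add(180, Rational(-1, 2)) = Rational(359, 2) ≈ 179.50)
Add(y, F) = Add(Rational(359, 2), Rational(-2123, 16)) = Rational(749, 16)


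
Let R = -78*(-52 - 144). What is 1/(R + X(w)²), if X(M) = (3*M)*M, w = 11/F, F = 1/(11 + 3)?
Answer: 1/5062053192 ≈ 1.9755e-10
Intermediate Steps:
F = 1/14 ≈ 0.071429
w = 154 (w = 11/(1/14) = 11*14 = 154)
X(M) = 3*M²
R = 15288 (R = -78*(-196) = 15288)
1/(R + X(w)²) = 1/(15288 + (3*154²)²) = 1/(15288 + (3*23716)²) = 1/(15288 + 71148²) = 1/(15288 + 5062037904) = 1/5062053192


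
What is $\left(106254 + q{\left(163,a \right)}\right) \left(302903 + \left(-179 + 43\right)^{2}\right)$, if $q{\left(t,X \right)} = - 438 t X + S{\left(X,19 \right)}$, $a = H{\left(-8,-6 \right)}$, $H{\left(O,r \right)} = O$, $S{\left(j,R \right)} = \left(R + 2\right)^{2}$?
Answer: $217859347953$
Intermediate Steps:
$S{\left(j,R \right)} = \left(2 + R\right)^{2}$
$a = -8$
$q{\left(t,X \right)} = 441 - 438 X t$ ($q{\left(t,X \right)} = - 438 t X + \left(2 + 19\right)^{2} = - 438 X t + 21^{2} = - 438 X t + 441 = 441 - 438 X t$)
$\left(106254 + q{\left(163,a \right)}\right) \left(302903 + \left(-179 + 43\right)^{2}\right) = \left(106254 - \left(-441 - 571152\right)\right) \left(302903 + \left(-179 + 43\right)^{2}\right) = \left(106254 + \left(441 + 571152\right)\right) \left(302903 + \left(-136\right)^{2}\right) = \left(106254 + 571593\right) \left(302903 + 18496\right) = 677847 \cdot 321399 = 217859347953$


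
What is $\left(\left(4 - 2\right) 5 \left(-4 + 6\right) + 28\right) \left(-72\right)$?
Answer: $-3456$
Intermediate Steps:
$\left(\left(4 - 2\right) 5 \left(-4 + 6\right) + 28\right) \left(-72\right) = \left(2 \cdot 5 \cdot 2 + 28\right) \left(-72\right) = \left(2 \cdot 10 + 28\right) \left(-72\right) = \left(20 + 28\right) \left(-72\right) = 48 \left(-72\right) = -3456$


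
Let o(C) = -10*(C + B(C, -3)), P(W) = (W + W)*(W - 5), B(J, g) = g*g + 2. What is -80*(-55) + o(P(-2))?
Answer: 4010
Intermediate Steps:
B(J, g) = 2 + g**2 (B(J, g) = g**2 + 2 = 2 + g**2)
P(W) = 2*W*(-5 + W) (P(W) = (2*W)*(-5 + W) = 2*W*(-5 + W))
o(C) = -110 - 10*C (o(C) = -10*(C + (2 + (-3)**2)) = -10*(C + (2 + 9)) = -10*(C + 11) = -10*(11 + C) = -110 - 10*C)
-80*(-55) + o(P(-2)) = -80*(-55) + (-110 - 20*(-2)*(-5 - 2)) = 4400 + (-110 - 20*(-2)*(-7)) = 4400 + (-110 - 10*28) = 4400 + (-110 - 280) = 4400 - 390 = 4010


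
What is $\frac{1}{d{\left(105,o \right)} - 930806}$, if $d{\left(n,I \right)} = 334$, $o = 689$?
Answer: $- \frac{1}{930472} \approx -1.0747 \cdot 10^{-6}$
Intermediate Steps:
$\frac{1}{d{\left(105,o \right)} - 930806} = \frac{1}{334 - 930806} = \frac{1}{-930472} = - \frac{1}{930472}$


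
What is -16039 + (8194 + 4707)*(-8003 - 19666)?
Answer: -356973808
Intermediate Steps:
-16039 + (8194 + 4707)*(-8003 - 19666) = -16039 + 12901*(-27669) = -16039 - 356957769 = -356973808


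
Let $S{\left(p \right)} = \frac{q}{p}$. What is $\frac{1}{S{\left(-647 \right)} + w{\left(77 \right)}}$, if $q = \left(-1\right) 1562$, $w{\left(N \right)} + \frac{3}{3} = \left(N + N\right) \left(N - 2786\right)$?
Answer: $- \frac{647}{269918427} \approx -2.397 \cdot 10^{-6}$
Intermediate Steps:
$w{\left(N \right)} = -1 + 2 N \left(-2786 + N\right)$ ($w{\left(N \right)} = -1 + \left(N + N\right) \left(N - 2786\right) = -1 + 2 N \left(-2786 + N\right)$)
$q = -1562$
$S{\left(p \right)} = - \frac{1562}{p}$
$\frac{1}{S{\left(-647 \right)} + w{\left(77 \right)}} = \frac{1}{- \frac{1562}{-647} - \left(429045 - 11858\right)} = \frac{1}{\left(-1562\right) \left(- \frac{1}{647}\right) - 417187} = \frac{1}{\frac{1562}{647} - 417187} = \frac{1}{- \frac{269918427}{647}} = - \frac{647}{269918427}$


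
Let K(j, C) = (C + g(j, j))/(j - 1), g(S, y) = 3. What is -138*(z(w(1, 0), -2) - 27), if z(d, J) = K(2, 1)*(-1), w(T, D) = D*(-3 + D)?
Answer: 4278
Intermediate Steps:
K(j, C) = (3 + C)/(-1 + j) (K(j, C) = (C + 3)/(j - 1) = (3 + C)/(-1 + j))
z(d, J) = -4 (z(d, J) = ((3 + 1)/(-1 + 2))*(-1) = (4/1)*(-1) = (1*4)*(-1) = 4*(-1) = -4)
-138*(z(w(1, 0), -2) - 27) = -138*(-4 - 27) = -138*(-31) = 4278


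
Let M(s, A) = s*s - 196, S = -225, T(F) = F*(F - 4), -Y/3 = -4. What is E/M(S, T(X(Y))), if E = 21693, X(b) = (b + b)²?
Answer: 21693/50429 ≈ 0.43017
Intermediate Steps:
Y = 12 (Y = -3*(-4) = 12)
X(b) = 4*b² (X(b) = (2*b)² = 4*b²)
T(F) = F*(-4 + F)
M(s, A) = -196 + s² (M(s, A) = s² - 196 = -196 + s²)
E/M(S, T(X(Y))) = 21693/(-196 + (-225)²) = 21693/(-196 + 50625) = 21693/50429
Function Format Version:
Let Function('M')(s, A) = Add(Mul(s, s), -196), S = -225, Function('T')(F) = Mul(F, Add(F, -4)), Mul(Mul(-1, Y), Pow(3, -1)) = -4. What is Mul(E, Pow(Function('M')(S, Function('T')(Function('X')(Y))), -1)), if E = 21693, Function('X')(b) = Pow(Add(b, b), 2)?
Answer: Rational(21693, 50429) ≈ 0.43017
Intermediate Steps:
Y = 12 (Y = Mul(-3, -4) = 12)
Function('X')(b) = Mul(4, Pow(b, 2)) (Function('X')(b) = Pow(Mul(2, b), 2) = Mul(4, Pow(b, 2)))
Function('T')(F) = Mul(F, Add(-4, F))
Function('M')(s, A) = Add(-196, Pow(s, 2)) (Function('M')(s, A) = Add(Pow(s, 2), -196) = Add(-196, Pow(s, 2)))
Mul(E, Pow(Function('M')(S, Function('T')(Function('X')(Y))), -1)) = Mul(21693, Pow(Add(-196, Pow(-225, 2)), -1)) = Mul(21693, Pow(Add(-196, 50625), -1)) = Mul(21693, Pow(50429, -1)) = Mul(21693, Rational(1, 50429)) = Rational(21693, 50429)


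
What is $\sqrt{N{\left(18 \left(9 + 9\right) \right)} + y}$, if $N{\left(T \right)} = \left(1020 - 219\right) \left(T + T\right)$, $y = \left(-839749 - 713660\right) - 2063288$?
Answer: $i \sqrt{3097649} \approx 1760.0 i$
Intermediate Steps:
$y = -3616697$ ($y = \left(-839749 - 713660\right) - 2063288 = -1553409 - 2063288 = -3616697$)
$N{\left(T \right)} = 1602 T$ ($N{\left(T \right)} = 801 \cdot 2 T = 1602 T$)
$\sqrt{N{\left(18 \left(9 + 9\right) \right)} + y} = \sqrt{1602 \cdot 18 \left(9 + 9\right) - 3616697} = \sqrt{1602 \cdot 18 \cdot 18 - 3616697} = \sqrt{1602 \cdot 324 - 3616697} = \sqrt{519048 - 3616697} = \sqrt{-3097649} = i \sqrt{3097649}$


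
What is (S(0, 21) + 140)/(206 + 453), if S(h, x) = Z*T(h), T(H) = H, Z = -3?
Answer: 140/659 ≈ 0.21244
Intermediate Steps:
S(h, x) = -3*h
(S(0, 21) + 140)/(206 + 453) = (-3*0 + 140)/(206 + 453) = (0 + 140)/659 = 140*(1/659) = 140/659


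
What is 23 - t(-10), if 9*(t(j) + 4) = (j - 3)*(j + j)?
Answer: -17/9 ≈ -1.8889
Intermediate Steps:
t(j) = -4 + 2*j*(-3 + j)/9 (t(j) = -4 + ((j - 3)*(j + j))/9 = -4 + ((-3 + j)*(2*j))/9 = -4 + (2*j*(-3 + j))/9 = -4 + 2*j*(-3 + j)/9)
23 - t(-10) = 23 - (-4 - ⅔*(-10) + (2/9)*(-10)²) = 23 - (-4 + 20/3 + (2/9)*100) = 23 - (-4 + 20/3 + 200/9) = 23 - 1*224/9 = 23 - 224/9 = -17/9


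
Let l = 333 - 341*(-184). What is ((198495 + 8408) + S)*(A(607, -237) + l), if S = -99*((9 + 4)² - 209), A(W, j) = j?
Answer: 13250630920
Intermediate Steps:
l = 63077 (l = 333 + 62744 = 63077)
S = 3960 (S = -99*(13² - 209) = -99*(169 - 209) = -99*(-40) = 3960)
((198495 + 8408) + S)*(A(607, -237) + l) = ((198495 + 8408) + 3960)*(-237 + 63077) = (206903 + 3960)*62840 = 210863*62840 = 13250630920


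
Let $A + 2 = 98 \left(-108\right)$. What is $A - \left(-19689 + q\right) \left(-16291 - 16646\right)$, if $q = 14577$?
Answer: $-168384530$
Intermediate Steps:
$A = -10586$ ($A = -2 + 98 \left(-108\right) = -2 - 10584 = -10586$)
$A - \left(-19689 + q\right) \left(-16291 - 16646\right) = -10586 - \left(-19689 + 14577\right) \left(-16291 - 16646\right) = -10586 - \left(-5112\right) \left(-32937\right) = -10586 - 168373944 = -168384530$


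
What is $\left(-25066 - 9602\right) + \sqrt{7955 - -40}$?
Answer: $-34668 + \sqrt{7995} \approx -34579.0$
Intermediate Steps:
$\left(-25066 - 9602\right) + \sqrt{7955 - -40} = -34668 + \sqrt{7955 + \left(-3400 + 3440\right)} = -34668 + \sqrt{7955 + 40} = -34668 + \sqrt{7995}$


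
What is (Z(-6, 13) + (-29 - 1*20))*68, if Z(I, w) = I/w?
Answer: -43724/13 ≈ -3363.4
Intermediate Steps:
(Z(-6, 13) + (-29 - 1*20))*68 = (-6/13 + (-29 - 1*20))*68 = (-6*1/13 + (-29 - 20))*68 = (-6/13 - 49)*68 = -643/13*68 = -43724/13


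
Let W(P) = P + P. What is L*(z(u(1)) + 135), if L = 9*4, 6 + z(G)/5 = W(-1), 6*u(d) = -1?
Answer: 3420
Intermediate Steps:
u(d) = -1/6 (u(d) = (1/6)*(-1) = -1/6)
W(P) = 2*P
z(G) = -40 (z(G) = -30 + 5*(2*(-1)) = -30 + 5*(-2) = -30 - 10 = -40)
L = 36
L*(z(u(1)) + 135) = 36*(-40 + 135) = 36*95 = 3420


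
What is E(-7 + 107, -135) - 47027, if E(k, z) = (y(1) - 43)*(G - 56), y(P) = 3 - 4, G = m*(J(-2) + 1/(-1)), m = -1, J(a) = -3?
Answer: -44739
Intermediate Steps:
G = 4 (G = -(-3 + 1/(-1)) = -(-3 - 1) = -1*(-4) = 4)
y(P) = -1
E(k, z) = 2288 (E(k, z) = (-1 - 43)*(4 - 56) = -44*(-52) = 2288)
E(-7 + 107, -135) - 47027 = 2288 - 47027 = -44739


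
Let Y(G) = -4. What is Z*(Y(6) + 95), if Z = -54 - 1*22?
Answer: -6916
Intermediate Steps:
Z = -76 (Z = -54 - 22 = -76)
Z*(Y(6) + 95) = -76*(-4 + 95) = -76*91 = -6916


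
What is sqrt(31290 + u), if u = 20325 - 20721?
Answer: sqrt(30894) ≈ 175.77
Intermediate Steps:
u = -396
sqrt(31290 + u) = sqrt(31290 - 396) = sqrt(30894)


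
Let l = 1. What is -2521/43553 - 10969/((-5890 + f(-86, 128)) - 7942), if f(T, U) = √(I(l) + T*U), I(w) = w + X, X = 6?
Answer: 322402356621/438590687075 + 10969*I*√11001/191335225 ≈ 0.73509 + 0.006013*I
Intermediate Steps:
I(w) = 6 + w (I(w) = w + 6 = 6 + w)
f(T, U) = √(7 + T*U) (f(T, U) = √((6 + 1) + T*U) = √(7 + T*U))
-2521/43553 - 10969/((-5890 + f(-86, 128)) - 7942) = -2521/43553 - 10969/((-5890 + √(7 - 86*128)) - 7942) = -2521*1/43553 - 10969/((-5890 + √(7 - 11008)) - 7942) = -2521/43553 - 10969/((-5890 + √(-11001)) - 7942) = -2521/43553 - 10969/((-5890 + I*√11001) - 7942) = -2521/43553 - 10969/(-13832 + I*√11001)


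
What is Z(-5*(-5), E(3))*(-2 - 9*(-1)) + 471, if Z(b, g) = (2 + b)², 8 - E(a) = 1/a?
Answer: 5574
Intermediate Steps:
E(a) = 8 - 1/a
Z(-5*(-5), E(3))*(-2 - 9*(-1)) + 471 = (2 - 5*(-5))²*(-2 - 9*(-1)) + 471 = (2 + 25)²*(-2 + 9) + 471 = 27²*7 + 471 = 729*7 + 471 = 5103 + 471 = 5574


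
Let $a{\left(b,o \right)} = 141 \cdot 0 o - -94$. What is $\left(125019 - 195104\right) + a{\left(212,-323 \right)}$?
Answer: $-69991$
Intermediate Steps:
$a{\left(b,o \right)} = 94$ ($a{\left(b,o \right)} = 0 o + 94 = 0 + 94 = 94$)
$\left(125019 - 195104\right) + a{\left(212,-323 \right)} = \left(125019 - 195104\right) + 94 = -70085 + 94 = -69991$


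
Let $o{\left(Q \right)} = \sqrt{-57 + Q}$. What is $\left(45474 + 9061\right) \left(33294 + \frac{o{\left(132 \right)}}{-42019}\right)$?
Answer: $1815688290 - \frac{272675 \sqrt{3}}{42019} \approx 1.8157 \cdot 10^{9}$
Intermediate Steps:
$\left(45474 + 9061\right) \left(33294 + \frac{o{\left(132 \right)}}{-42019}\right) = \left(45474 + 9061\right) \left(33294 + \frac{\sqrt{-57 + 132}}{-42019}\right) = 54535 \left(33294 + \sqrt{75} \left(- \frac{1}{42019}\right)\right) = 54535 \left(33294 + 5 \sqrt{3} \left(- \frac{1}{42019}\right)\right) = 54535 \left(33294 - \frac{5 \sqrt{3}}{42019}\right) = 1815688290 - \frac{272675 \sqrt{3}}{42019}$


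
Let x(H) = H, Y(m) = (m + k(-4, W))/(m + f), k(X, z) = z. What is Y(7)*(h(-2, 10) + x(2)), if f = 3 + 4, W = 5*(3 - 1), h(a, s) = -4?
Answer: -17/7 ≈ -2.4286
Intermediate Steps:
W = 10 (W = 5*2 = 10)
f = 7
Y(m) = (10 + m)/(7 + m) (Y(m) = (m + 10)/(m + 7) = (10 + m)/(7 + m))
Y(7)*(h(-2, 10) + x(2)) = ((10 + 7)/(7 + 7))*(-4 + 2) = (17/14)*(-2) = -17/7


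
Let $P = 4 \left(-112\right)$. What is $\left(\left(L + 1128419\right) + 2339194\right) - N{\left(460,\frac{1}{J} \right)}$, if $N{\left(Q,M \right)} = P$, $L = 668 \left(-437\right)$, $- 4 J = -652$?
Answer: $3176145$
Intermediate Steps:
$J = 163$ ($J = \left(- \frac{1}{4}\right) \left(-652\right) = 163$)
$P = -448$
$L = -291916$
$N{\left(Q,M \right)} = -448$
$\left(\left(L + 1128419\right) + 2339194\right) - N{\left(460,\frac{1}{J} \right)} = \left(\left(-291916 + 1128419\right) + 2339194\right) - -448 = \left(836503 + 2339194\right) + 448 = 3175697 + 448 = 3176145$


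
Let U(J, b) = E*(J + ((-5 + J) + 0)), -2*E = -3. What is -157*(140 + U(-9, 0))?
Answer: -33127/2 ≈ -16564.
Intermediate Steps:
E = 3/2 (E = -1/2*(-3) = 3/2 ≈ 1.5000)
U(J, b) = -15/2 + 3*J (U(J, b) = 3*(J + ((-5 + J) + 0))/2 = 3*(J + (-5 + J))/2 = 3*(-5 + 2*J)/2 = -15/2 + 3*J)
-157*(140 + U(-9, 0)) = -157*(140 + (-15/2 + 3*(-9))) = -157*(140 + (-15/2 - 27)) = -157*(140 - 69/2) = -157*211/2 = -33127/2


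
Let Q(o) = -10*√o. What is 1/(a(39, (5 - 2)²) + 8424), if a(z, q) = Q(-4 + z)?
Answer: 2106/17740069 + 5*√35/35480138 ≈ 0.00011955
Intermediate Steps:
a(z, q) = -10*√(-4 + z)
1/(a(39, (5 - 2)²) + 8424) = 1/(-10*√(-4 + 39) + 8424) = 1/(-10*√35 + 8424) = 1/(8424 - 10*√35)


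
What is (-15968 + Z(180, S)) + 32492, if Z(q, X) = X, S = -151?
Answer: 16373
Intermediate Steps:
(-15968 + Z(180, S)) + 32492 = (-15968 - 151) + 32492 = -16119 + 32492 = 16373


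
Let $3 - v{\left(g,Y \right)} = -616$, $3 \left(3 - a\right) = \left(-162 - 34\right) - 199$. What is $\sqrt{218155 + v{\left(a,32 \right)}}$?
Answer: $\sqrt{218774} \approx 467.73$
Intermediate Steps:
$a = \frac{404}{3}$ ($a = 3 - \frac{\left(-162 - 34\right) - 199}{3} = 3 - \frac{-196 - 199}{3} = 3 - - \frac{395}{3} = 3 + \frac{395}{3} = \frac{404}{3} \approx 134.67$)
$v{\left(g,Y \right)} = 619$ ($v{\left(g,Y \right)} = 3 - -616 = 3 + 616 = 619$)
$\sqrt{218155 + v{\left(a,32 \right)}} = \sqrt{218155 + 619} = \sqrt{218774}$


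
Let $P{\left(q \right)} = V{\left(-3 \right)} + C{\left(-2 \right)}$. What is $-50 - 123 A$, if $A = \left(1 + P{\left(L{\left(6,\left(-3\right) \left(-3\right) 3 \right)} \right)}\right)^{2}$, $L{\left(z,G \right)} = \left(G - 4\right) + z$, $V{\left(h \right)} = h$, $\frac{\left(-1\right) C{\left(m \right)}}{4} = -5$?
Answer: $-39902$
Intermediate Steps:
$C{\left(m \right)} = 20$ ($C{\left(m \right)} = \left(-4\right) \left(-5\right) = 20$)
$L{\left(z,G \right)} = -4 + G + z$ ($L{\left(z,G \right)} = \left(-4 + G\right) + z = -4 + G + z$)
$P{\left(q \right)} = 17$ ($P{\left(q \right)} = -3 + 20 = 17$)
$A = 324$ ($A = \left(1 + 17\right)^{2} = 18^{2} = 324$)
$-50 - 123 A = -50 - 39852 = -39902$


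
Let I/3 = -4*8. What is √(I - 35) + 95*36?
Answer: 3420 + I*√131 ≈ 3420.0 + 11.446*I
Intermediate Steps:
I = -96 (I = 3*(-4*8) = 3*(-32) = -96)
√(I - 35) + 95*36 = √(-96 - 35) + 95*36 = √(-131) + 3420 = I*√131 + 3420 = 3420 + I*√131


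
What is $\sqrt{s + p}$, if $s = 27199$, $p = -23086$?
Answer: $3 \sqrt{457} \approx 64.133$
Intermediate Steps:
$\sqrt{s + p} = \sqrt{27199 - 23086} = \sqrt{4113} = 3 \sqrt{457}$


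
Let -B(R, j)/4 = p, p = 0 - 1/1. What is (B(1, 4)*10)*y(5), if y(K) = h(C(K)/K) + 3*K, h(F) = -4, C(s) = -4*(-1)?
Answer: 440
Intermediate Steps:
C(s) = 4
p = -1 (p = 0 - 1*1 = 0 - 1 = -1)
B(R, j) = 4 (B(R, j) = -4*(-1) = 4)
y(K) = -4 + 3*K
(B(1, 4)*10)*y(5) = (4*10)*(-4 + 3*5) = 40*(-4 + 15) = 40*11 = 440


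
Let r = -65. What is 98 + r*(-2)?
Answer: 228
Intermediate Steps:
98 + r*(-2) = 98 - 65*(-2) = 98 + 130 = 228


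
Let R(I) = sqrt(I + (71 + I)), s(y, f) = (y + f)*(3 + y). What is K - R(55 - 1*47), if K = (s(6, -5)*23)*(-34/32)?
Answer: -3519/16 - sqrt(87) ≈ -229.26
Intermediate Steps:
s(y, f) = (3 + y)*(f + y) (s(y, f) = (f + y)*(3 + y) = (3 + y)*(f + y))
R(I) = sqrt(71 + 2*I)
K = -3519/16 (K = ((6**2 + 3*(-5) + 3*6 - 5*6)*23)*(-34/32) = ((36 - 15 + 18 - 30)*23)*(-34*1/32) = (9*23)*(-17/16) = 207*(-17/16) = -3519/16 ≈ -219.94)
K - R(55 - 1*47) = -3519/16 - sqrt(71 + 2*(55 - 1*47)) = -3519/16 - sqrt(71 + 2*(55 - 47)) = -3519/16 - sqrt(71 + 2*8) = -3519/16 - sqrt(71 + 16) = -3519/16 - sqrt(87)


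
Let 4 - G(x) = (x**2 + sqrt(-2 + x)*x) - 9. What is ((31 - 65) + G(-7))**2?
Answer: 4459 - 2940*I ≈ 4459.0 - 2940.0*I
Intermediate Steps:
G(x) = 13 - x**2 - x*sqrt(-2 + x) (G(x) = 4 - ((x**2 + sqrt(-2 + x)*x) - 9) = 4 - ((x**2 + x*sqrt(-2 + x)) - 9) = 4 - (-9 + x**2 + x*sqrt(-2 + x)) = 4 + (9 - x**2 - x*sqrt(-2 + x)) = 13 - x**2 - x*sqrt(-2 + x))
((31 - 65) + G(-7))**2 = ((31 - 65) + (13 - 1*(-7)**2 - 1*(-7)*sqrt(-2 - 7)))**2 = (-34 + (13 - 1*49 - 1*(-7)*sqrt(-9)))**2 = (-34 + (13 - 49 - 1*(-7)*3*I))**2 = (-34 + (13 - 49 + 21*I))**2 = (-34 + (-36 + 21*I))**2 = (-70 + 21*I)**2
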